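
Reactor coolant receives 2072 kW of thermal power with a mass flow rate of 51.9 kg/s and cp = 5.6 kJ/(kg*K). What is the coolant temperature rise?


dT = Q / (m_dot * cp)
dT = 2072 / (51.9 * 5.6)
dT = 7.1291 C

7.1291


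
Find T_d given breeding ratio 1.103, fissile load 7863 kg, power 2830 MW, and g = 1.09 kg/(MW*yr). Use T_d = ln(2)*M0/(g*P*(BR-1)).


Breeding gain G = BR - 1 = 1.103 - 1 = 0.103
Fissile production rate = g * P * G = 1.09 * 2830 * 0.103 = 317.7241 kg/yr
T_d = ln(2) * M0 / (g * P * G)
T_d = ln(2) * 7863 / 317.7241 = 17.154 yr

17.154


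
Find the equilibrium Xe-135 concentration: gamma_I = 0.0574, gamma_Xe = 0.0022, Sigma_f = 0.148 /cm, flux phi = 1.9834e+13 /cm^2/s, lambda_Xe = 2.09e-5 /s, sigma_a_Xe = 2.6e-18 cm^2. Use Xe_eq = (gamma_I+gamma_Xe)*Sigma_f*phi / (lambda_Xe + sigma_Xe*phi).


Xe_eq = (gamma_I + gamma_Xe) * Sigma_f * phi / (lambda_Xe + sigma_Xe * phi)
Numerator = (0.0574 + 0.0022) * 0.148 * 1.9834e+13 = 1.749517e+11
Denominator = 2.09e-5 + 2.6e-18 * 1.9834e+13 = 7.246840e-05
Xe_eq = 1.749517e+11 / 7.246840e-05 = 2.4142e+15 /cm^3

2.4142e+15


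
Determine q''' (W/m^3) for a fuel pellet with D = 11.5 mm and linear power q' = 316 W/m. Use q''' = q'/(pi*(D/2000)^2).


r = D / 2 / 1000 = 11.5 / 2 / 1000 = 0.00575 m
q''' = q' / (pi * r^2)
q''' = 316 / (pi * 0.00575^2)
q''' = 3.0423e+06 W/m^3

3.0423e+06


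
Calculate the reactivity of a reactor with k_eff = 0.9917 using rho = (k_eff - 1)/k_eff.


rho = (k_eff - 1) / k_eff
rho = (0.9917 - 1) / 0.9917
rho = -0.0083695

-0.0083695


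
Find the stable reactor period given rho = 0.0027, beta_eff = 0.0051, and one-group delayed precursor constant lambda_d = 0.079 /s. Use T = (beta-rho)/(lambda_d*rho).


T = (beta - rho) / (lambda_d * rho)
T = (0.0051 - 0.0027) / (0.079 * 0.0027)
T = 11.252 s

11.252


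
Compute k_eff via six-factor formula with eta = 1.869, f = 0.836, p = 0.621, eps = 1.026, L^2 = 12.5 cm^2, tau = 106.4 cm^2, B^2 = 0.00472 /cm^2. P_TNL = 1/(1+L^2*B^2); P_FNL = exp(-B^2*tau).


k_inf = eta*f*p*eps = 1.869*0.836*0.621*1.026 = 0.9955304
P_TNL = 1/(1 + L^2*B^2) = 1/(1 + 12.5*0.00472) = 0.9442871
P_FNL = exp(-B^2*tau) = exp(-0.00472*106.4) = 0.6051929
k_eff = k_inf * P_TNL * P_FNL = 0.9955304 * 0.9442871 * 0.6051929
k_eff = 0.56892

0.56892


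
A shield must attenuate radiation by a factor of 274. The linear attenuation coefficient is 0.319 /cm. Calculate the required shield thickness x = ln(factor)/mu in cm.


x = ln(factor) / mu
x = ln(274) / 0.319
x = 17.596 cm

17.596


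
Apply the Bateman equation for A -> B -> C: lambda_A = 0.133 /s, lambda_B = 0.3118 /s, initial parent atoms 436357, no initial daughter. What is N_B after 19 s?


N_B(t) = lambda_A * N_A0 / (lambda_B - lambda_A) * [exp(-lambda_A*t) - exp(-lambda_B*t)]
exp(-0.133*19) = 0.07989836; exp(-0.3118*19) = 0.002673946
N_B = 0.133 * 436357 / (0.3118 - 0.133) * (0.07989836 - 0.002673946)
N_B = 25066

25066


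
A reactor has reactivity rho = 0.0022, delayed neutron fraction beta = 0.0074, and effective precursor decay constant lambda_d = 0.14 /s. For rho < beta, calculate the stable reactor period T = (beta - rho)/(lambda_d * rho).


T = (beta - rho) / (lambda_d * rho)
T = (0.0074 - 0.0022) / (0.14 * 0.0022)
T = 16.883 s

16.883


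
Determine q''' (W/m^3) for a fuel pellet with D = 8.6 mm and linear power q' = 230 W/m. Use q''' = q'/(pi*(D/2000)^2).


r = D / 2 / 1000 = 8.6 / 2 / 1000 = 0.0043 m
q''' = q' / (pi * r^2)
q''' = 230 / (pi * 0.0043^2)
q''' = 3.9595e+06 W/m^3

3.9595e+06


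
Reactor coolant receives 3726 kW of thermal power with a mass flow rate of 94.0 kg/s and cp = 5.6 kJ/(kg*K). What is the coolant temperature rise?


dT = Q / (m_dot * cp)
dT = 3726 / (94.0 * 5.6)
dT = 7.0783 C

7.0783


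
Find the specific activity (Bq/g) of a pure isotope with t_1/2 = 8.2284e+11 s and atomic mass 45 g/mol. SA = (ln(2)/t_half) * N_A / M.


lambda = ln(2) / t_half = ln(2) / 8.2284e+11 = 8.423839e-13 /s
SA = lambda * N_A / M
SA = 8.423839e-13 * 6.022e23 / 45
SA = 1.1273e+10 Bq/g

1.1273e+10


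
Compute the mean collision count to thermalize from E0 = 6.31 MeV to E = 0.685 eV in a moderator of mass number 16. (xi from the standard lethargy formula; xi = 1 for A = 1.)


xi = 1 + (A-1)^2/(2A)*ln((A-1)/(A+1)) = 0.1199467 (for A = 16)
n = ln(E0/E) / xi
n = ln(6.31e6 / 0.685) / 0.1199467
n = ln(9.211679e+06) / 0.1199467 = 133.69

133.69


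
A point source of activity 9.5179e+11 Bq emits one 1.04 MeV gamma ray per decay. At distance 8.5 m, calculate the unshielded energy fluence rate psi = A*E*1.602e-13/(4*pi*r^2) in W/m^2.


psi = A * E * 1.602e-13 / (4*pi*r^2)
psi = 9.5179e+11 * 1.04 * 1.602e-13 / (4*pi*8.5^2)
psi = 1.7466e-04 W/m^2

1.7466e-04


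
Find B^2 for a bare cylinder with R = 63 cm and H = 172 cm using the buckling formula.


B^2 = (2.405/R)^2 + (pi/H)^2
B^2 = (2.405/63)^2 + (pi/172)^2
B^2 = 0.0017909 /cm^2

0.0017909


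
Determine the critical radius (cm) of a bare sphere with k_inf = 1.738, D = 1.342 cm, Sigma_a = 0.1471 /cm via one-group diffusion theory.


L^2 = D / Sigma_a = 1.342 / 0.1471 = 9.123046 cm^2
B_m^2 = (k_inf - 1) / L^2 = (1.738 - 1) / 9.123046 = 0.08089403 /cm^2
For a bare sphere: B_g = pi/R, so R_c = pi / sqrt(B_m^2)
R_c = pi / sqrt(0.08089403) = 11.046 cm

11.046


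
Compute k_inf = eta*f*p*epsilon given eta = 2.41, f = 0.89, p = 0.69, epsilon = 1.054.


k_inf = eta * f * p * epsilon
k_inf = 2.41 * 0.89 * 0.69 * 1.054
k_inf = 1.5599

1.5599


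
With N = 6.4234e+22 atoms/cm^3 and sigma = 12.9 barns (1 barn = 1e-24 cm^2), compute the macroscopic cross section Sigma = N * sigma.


Sigma = N * sigma_barns * 1e-24
Sigma = 6.4234e+22 * 12.9 * 1e-24
Sigma = 0.82862 /cm

0.82862


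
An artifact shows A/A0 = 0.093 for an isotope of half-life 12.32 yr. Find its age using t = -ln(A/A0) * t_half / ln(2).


lambda = ln(2) / t_half = ln(2) / 12.32 = 0.05626195 /yr
t = -ln(A/A0) / lambda
t = -ln(0.093) / 0.05626195
t = 42.216 yr

42.216


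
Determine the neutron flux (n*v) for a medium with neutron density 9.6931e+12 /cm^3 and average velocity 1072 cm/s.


phi = n * v
phi = 9.6931e+12 * 1072
phi = 1.0391e+16 /cm^2/s

1.0391e+16


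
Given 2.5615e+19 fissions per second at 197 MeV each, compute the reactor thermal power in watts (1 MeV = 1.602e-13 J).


P = fission_rate * E_MeV * 1.602e-13
P = 2.5615e+19 * 197 * 1.602e-13
P = 8.0839e+08 W

8.0839e+08


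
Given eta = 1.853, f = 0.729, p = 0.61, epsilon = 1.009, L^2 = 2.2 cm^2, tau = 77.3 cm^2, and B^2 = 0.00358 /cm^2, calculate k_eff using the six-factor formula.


k_inf = eta*f*p*eps = 1.853*0.729*0.61*1.009 = 0.8314267
P_TNL = 1/(1 + L^2*B^2) = 1/(1 + 2.2*0.00358) = 0.9921855
P_FNL = exp(-B^2*tau) = exp(-0.00358*77.3) = 0.7582562
k_eff = k_inf * P_TNL * P_FNL = 0.8314267 * 0.9921855 * 0.7582562
k_eff = 0.62551

0.62551


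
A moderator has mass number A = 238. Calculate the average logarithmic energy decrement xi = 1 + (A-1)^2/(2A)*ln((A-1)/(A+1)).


xi = 1 + (A-1)^2/(2A) * ln((A-1)/(A+1))
xi = 1 + (238-1)^2/(2*238) * ln((238-1)/(238 +1))
xi = 0.0083799

0.0083799


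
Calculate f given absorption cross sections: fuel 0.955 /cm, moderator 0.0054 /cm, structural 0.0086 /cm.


f = Sigma_a_fuel / (Sigma_a_fuel + Sigma_a_mod + Sigma_a_other)
f = 0.955 / (0.955 + 0.0054 + 0.0086)
f = 0.98555

0.98555


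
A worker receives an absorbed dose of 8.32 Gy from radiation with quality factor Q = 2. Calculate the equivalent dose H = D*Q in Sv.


H = D * Q
H = 8.32 * 2
H = 16.640 Sv

16.640


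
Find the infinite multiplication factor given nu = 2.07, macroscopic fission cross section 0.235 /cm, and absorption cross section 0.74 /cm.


k_inf = nu * Sigma_f / Sigma_a
k_inf = 2.07 * 0.235 / 0.74
k_inf = 0.65736

0.65736


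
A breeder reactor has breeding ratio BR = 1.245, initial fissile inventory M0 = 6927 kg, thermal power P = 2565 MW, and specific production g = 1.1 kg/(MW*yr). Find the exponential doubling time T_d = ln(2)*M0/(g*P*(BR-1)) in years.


Breeding gain G = BR - 1 = 1.245 - 1 = 0.245
Fissile production rate = g * P * G = 1.1 * 2565 * 0.245 = 691.2675 kg/yr
T_d = ln(2) * M0 / (g * P * G)
T_d = ln(2) * 6927 / 691.2675 = 6.9458 yr

6.9458


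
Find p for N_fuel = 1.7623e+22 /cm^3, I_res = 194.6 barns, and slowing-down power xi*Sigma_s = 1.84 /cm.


p = exp(-N * I * 1e-24 / (xi*Sigma_s))
p = exp(-1.7623e+22 * 194.6 * 1e-24 / 1.84)
p = 0.15508

0.15508


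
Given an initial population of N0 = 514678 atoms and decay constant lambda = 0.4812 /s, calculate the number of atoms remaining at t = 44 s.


N = N0 * exp(-lambda * t)
N = 514678 * exp(-0.4812 * 44)
N = 3.2833e-04

3.2833e-04


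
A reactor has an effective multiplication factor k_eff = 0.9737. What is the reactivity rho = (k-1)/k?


rho = (k_eff - 1) / k_eff
rho = (0.9737 - 1) / 0.9737
rho = -0.027010

-0.027010


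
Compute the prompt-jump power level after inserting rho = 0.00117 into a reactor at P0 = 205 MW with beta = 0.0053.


P1/P0 = beta / (beta - rho)
P1/P0 = 0.0053 / (0.0053 - 0.00117) = 1.283293
P1 = 205 * 1.283293 = 263.08 MW

263.08


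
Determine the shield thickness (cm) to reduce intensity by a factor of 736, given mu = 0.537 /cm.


x = ln(factor) / mu
x = ln(736) / 0.537
x = 12.293 cm

12.293


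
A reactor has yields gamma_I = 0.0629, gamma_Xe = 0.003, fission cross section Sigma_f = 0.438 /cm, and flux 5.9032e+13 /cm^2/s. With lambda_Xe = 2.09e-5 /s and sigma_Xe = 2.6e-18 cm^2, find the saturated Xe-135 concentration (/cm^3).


Xe_eq = (gamma_I + gamma_Xe) * Sigma_f * phi / (lambda_Xe + sigma_Xe * phi)
Numerator = (0.0629 + 0.003) * 0.438 * 5.9032e+13 = 1.703911e+12
Denominator = 2.09e-5 + 2.6e-18 * 5.9032e+13 = 1.743832e-04
Xe_eq = 1.703911e+12 / 1.743832e-04 = 9.7711e+15 /cm^3

9.7711e+15


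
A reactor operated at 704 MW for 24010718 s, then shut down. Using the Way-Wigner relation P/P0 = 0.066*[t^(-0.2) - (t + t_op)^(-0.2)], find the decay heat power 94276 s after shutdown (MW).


P/P0 = 0.066 * [t^(-0.2) - (t + t_op)^(-0.2)]
P/P0 = 0.066 * [94276^(-0.2) - (94276 + 24010718)^(-0.2)]
P/P0 = 0.066 * [0.1011858 - 0.03338709] = 0.004474715
P = 704 * 0.004474715 = 3.1502 MW

3.1502


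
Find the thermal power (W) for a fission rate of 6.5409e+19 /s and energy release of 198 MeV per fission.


P = fission_rate * E_MeV * 1.602e-13
P = 6.5409e+19 * 198 * 1.602e-13
P = 2.0747e+09 W

2.0747e+09


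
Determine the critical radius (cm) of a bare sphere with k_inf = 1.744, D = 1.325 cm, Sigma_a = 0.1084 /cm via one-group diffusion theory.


L^2 = D / Sigma_a = 1.325 / 0.1084 = 12.22325 cm^2
B_m^2 = (k_inf - 1) / L^2 = (1.744 - 1) / 12.22325 = 0.06086761 /cm^2
For a bare sphere: B_g = pi/R, so R_c = pi / sqrt(B_m^2)
R_c = pi / sqrt(0.06086761) = 12.734 cm

12.734


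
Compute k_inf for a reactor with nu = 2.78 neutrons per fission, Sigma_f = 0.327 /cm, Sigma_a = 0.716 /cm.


k_inf = nu * Sigma_f / Sigma_a
k_inf = 2.78 * 0.327 / 0.716
k_inf = 1.2696

1.2696


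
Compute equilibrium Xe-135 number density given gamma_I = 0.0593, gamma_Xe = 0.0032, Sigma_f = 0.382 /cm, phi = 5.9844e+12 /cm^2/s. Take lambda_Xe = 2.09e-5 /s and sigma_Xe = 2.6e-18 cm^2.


Xe_eq = (gamma_I + gamma_Xe) * Sigma_f * phi / (lambda_Xe + sigma_Xe * phi)
Numerator = (0.0593 + 0.0032) * 0.382 * 5.9844e+12 = 1.428776e+11
Denominator = 2.09e-5 + 2.6e-18 * 5.9844e+12 = 3.645944e-05
Xe_eq = 1.428776e+11 / 3.645944e-05 = 3.9188e+15 /cm^3

3.9188e+15


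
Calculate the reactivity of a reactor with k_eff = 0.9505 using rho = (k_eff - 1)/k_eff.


rho = (k_eff - 1) / k_eff
rho = (0.9505 - 1) / 0.9505
rho = -0.052078

-0.052078


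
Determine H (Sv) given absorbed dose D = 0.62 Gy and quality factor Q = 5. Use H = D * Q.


H = D * Q
H = 0.62 * 5
H = 3.1000 Sv

3.1000


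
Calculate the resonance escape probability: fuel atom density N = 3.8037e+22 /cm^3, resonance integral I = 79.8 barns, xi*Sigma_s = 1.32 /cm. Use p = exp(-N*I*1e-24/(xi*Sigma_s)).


p = exp(-N * I * 1e-24 / (xi*Sigma_s))
p = exp(-3.8037e+22 * 79.8 * 1e-24 / 1.32)
p = 0.10031

0.10031


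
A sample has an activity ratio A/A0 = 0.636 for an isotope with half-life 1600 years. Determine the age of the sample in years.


lambda = ln(2) / t_half = ln(2) / 1600 = 4.332170e-04 /yr
t = -ln(A/A0) / lambda
t = -ln(0.636) / 4.332170e-04
t = 1044.6 yr

1044.6


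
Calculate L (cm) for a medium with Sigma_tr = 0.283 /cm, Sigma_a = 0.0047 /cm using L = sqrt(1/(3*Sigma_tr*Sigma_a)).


D = 1 / (3 * Sigma_tr) = 1 / (3 * 0.283) = 1.177856 cm
L = sqrt(D / Sigma_a)
L = sqrt(1.177856 / 0.0047)
L = 15.831 cm

15.831


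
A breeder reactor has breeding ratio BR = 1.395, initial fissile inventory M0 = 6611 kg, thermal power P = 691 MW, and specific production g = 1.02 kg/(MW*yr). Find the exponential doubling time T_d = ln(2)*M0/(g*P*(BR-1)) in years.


Breeding gain G = BR - 1 = 1.395 - 1 = 0.395
Fissile production rate = g * P * G = 1.02 * 691 * 0.395 = 278.4039 kg/yr
T_d = ln(2) * M0 / (g * P * G)
T_d = ln(2) * 6611 / 278.4039 = 16.460 yr

16.460


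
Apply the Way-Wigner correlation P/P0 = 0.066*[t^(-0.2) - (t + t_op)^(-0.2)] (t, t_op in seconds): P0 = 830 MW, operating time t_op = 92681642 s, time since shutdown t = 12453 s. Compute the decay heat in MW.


P/P0 = 0.066 * [t^(-0.2) - (t + t_op)^(-0.2)]
P/P0 = 0.066 * [12453^(-0.2) - (12453 + 92681642)^(-0.2)]
P/P0 = 0.066 * [0.1516859 - 0.02550290] = 0.008328078
P = 830 * 0.008328078 = 6.9123 MW

6.9123


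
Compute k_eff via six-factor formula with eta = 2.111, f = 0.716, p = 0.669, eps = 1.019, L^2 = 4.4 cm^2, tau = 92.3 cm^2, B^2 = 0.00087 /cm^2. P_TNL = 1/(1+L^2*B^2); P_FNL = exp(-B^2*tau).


k_inf = eta*f*p*eps = 2.111*0.716*0.669*1.019 = 1.030390
P_TNL = 1/(1 + L^2*B^2) = 1/(1 + 4.4*0.00087) = 0.9961866
P_FNL = exp(-B^2*tau) = exp(-0.00087*92.3) = 0.9228385
k_eff = k_inf * P_TNL * P_FNL = 1.030390 * 0.9961866 * 0.9228385
k_eff = 0.94726

0.94726


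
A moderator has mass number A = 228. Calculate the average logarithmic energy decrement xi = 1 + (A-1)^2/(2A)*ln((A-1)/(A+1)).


xi = 1 + (A-1)^2/(2A) * ln((A-1)/(A+1))
xi = 1 + (228-1)^2/(2*228) * ln((228-1)/(228 +1))
xi = 0.0087463

0.0087463


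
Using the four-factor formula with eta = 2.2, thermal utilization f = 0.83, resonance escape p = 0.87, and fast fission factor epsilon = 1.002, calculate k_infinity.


k_inf = eta * f * p * epsilon
k_inf = 2.2 * 0.83 * 0.87 * 1.002
k_inf = 1.5918

1.5918


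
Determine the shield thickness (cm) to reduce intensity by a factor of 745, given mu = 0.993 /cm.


x = ln(factor) / mu
x = ln(745) / 0.993
x = 6.6600 cm

6.6600


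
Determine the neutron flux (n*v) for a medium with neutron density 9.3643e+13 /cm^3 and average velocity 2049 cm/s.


phi = n * v
phi = 9.3643e+13 * 2049
phi = 1.9187e+17 /cm^2/s

1.9187e+17


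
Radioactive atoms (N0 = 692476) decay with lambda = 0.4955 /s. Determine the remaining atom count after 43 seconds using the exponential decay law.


N = N0 * exp(-lambda * t)
N = 692476 * exp(-0.4955 * 43)
N = 3.8646e-04

3.8646e-04


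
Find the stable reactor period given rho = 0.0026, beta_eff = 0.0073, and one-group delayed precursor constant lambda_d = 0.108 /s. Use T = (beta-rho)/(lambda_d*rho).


T = (beta - rho) / (lambda_d * rho)
T = (0.0073 - 0.0026) / (0.108 * 0.0026)
T = 16.738 s

16.738


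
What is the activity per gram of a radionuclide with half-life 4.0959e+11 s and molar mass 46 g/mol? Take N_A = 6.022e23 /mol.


lambda = ln(2) / t_half = ln(2) / 4.0959e+11 = 1.692295e-12 /s
SA = lambda * N_A / M
SA = 1.692295e-12 * 6.022e23 / 46
SA = 2.2154e+10 Bq/g

2.2154e+10


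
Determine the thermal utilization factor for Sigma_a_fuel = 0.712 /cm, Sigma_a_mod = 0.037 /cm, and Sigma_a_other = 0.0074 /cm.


f = Sigma_a_fuel / (Sigma_a_fuel + Sigma_a_mod + Sigma_a_other)
f = 0.712 / (0.712 + 0.037 + 0.0074)
f = 0.94130

0.94130


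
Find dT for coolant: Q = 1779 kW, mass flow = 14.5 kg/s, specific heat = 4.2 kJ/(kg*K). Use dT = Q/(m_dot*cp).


dT = Q / (m_dot * cp)
dT = 1779 / (14.5 * 4.2)
dT = 29.212 C

29.212


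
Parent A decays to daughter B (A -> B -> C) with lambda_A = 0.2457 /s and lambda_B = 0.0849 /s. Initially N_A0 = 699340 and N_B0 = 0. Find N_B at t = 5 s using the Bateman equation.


N_B(t) = lambda_A * N_A0 / (lambda_B - lambda_A) * [exp(-lambda_A*t) - exp(-lambda_B*t)]
exp(-0.2457*5) = 0.2927313; exp(-0.0849*5) = 0.6540968
N_B = 0.2457 * 699340 / (0.0849 - 0.2457) * (0.2927313 - 0.6540968)
N_B = 386148

386148


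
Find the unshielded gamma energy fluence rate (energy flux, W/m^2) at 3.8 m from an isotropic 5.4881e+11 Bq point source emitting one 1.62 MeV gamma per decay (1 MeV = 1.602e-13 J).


psi = A * E * 1.602e-13 / (4*pi*r^2)
psi = 5.4881e+11 * 1.62 * 1.602e-13 / (4*pi*3.8^2)
psi = 7.8491e-04 W/m^2

7.8491e-04


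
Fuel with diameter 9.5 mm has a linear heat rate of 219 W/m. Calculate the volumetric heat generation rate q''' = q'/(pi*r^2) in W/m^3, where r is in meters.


r = D / 2 / 1000 = 9.5 / 2 / 1000 = 0.00475 m
q''' = q' / (pi * r^2)
q''' = 219 / (pi * 0.00475^2)
q''' = 3.0896e+06 W/m^3

3.0896e+06


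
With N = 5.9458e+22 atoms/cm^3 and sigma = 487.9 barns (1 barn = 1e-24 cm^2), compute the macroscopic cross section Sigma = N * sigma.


Sigma = N * sigma_barns * 1e-24
Sigma = 5.9458e+22 * 487.9 * 1e-24
Sigma = 29.010 /cm

29.010


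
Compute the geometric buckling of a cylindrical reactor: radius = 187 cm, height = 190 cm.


B^2 = (2.405/R)^2 + (pi/H)^2
B^2 = (2.405/187)^2 + (pi/190)^2
B^2 = 4.3880e-04 /cm^2

4.3880e-04


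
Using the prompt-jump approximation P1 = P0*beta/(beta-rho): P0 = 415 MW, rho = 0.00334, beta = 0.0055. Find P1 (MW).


P1/P0 = beta / (beta - rho)
P1/P0 = 0.0055 / (0.0055 - 0.00334) = 2.546296
P1 = 415 * 2.546296 = 1056.7 MW

1056.7


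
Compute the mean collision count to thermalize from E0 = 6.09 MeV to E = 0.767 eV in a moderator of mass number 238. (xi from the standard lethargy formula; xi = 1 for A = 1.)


xi = 1 + (A-1)^2/(2A)*ln((A-1)/(A+1)) = 0.008379872 (for A = 238)
n = ln(E0/E) / xi
n = ln(6.09e6 / 0.767) / 0.008379872
n = ln(7.940026e+06) / 0.008379872 = 1895.9

1895.9


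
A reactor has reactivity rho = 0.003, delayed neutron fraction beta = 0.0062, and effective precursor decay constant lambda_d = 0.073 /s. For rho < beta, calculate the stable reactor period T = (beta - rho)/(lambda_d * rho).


T = (beta - rho) / (lambda_d * rho)
T = (0.0062 - 0.003) / (0.073 * 0.003)
T = 14.612 s

14.612


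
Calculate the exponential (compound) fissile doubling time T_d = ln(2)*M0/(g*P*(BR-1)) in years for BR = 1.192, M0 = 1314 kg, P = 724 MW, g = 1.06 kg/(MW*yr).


Breeding gain G = BR - 1 = 1.192 - 1 = 0.192
Fissile production rate = g * P * G = 1.06 * 724 * 0.192 = 147.34848 kg/yr
T_d = ln(2) * M0 / (g * P * G)
T_d = ln(2) * 1314 / 147.34848 = 6.1812 yr

6.1812


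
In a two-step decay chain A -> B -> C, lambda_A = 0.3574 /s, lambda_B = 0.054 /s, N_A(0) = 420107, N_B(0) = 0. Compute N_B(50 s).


N_B(t) = lambda_A * N_A0 / (lambda_B - lambda_A) * [exp(-lambda_A*t) - exp(-lambda_B*t)]
exp(-0.3574*50) = 1.734433e-08; exp(-0.054*50) = 0.06720551
N_B = 0.3574 * 420107 / (0.054 - 0.3574) * (1.734433e-08 - 0.06720551)
N_B = 33259

33259


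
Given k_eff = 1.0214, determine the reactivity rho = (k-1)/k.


rho = (k_eff - 1) / k_eff
rho = (1.0214 - 1) / 1.0214
rho = 0.020952

0.020952


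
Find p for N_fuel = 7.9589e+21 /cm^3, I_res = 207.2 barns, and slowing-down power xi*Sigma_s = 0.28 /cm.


p = exp(-N * I * 1e-24 / (xi*Sigma_s))
p = exp(-7.9589e+21 * 207.2 * 1e-24 / 0.28)
p = 0.0027681

0.0027681


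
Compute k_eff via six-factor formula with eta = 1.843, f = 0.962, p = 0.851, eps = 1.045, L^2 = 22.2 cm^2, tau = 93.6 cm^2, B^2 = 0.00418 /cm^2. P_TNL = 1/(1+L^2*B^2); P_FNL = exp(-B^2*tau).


k_inf = eta*f*p*eps = 1.843*0.962*0.851*1.045 = 1.576690
P_TNL = 1/(1 + L^2*B^2) = 1/(1 + 22.2*0.00418) = 0.9150839
P_FNL = exp(-B^2*tau) = exp(-0.00418*93.6) = 0.6762124
k_eff = k_inf * P_TNL * P_FNL = 1.576690 * 0.9150839 * 0.6762124
k_eff = 0.97564

0.97564


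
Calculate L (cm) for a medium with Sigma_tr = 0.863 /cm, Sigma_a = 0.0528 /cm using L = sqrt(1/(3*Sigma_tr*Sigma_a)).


D = 1 / (3 * Sigma_tr) = 1 / (3 * 0.863) = 0.3862495 cm
L = sqrt(D / Sigma_a)
L = sqrt(0.3862495 / 0.0528)
L = 2.7047 cm

2.7047


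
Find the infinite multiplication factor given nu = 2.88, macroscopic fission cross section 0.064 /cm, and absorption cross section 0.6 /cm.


k_inf = nu * Sigma_f / Sigma_a
k_inf = 2.88 * 0.064 / 0.6
k_inf = 0.30720

0.30720


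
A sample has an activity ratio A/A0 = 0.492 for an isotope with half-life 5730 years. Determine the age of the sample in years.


lambda = ln(2) / t_half = ln(2) / 5730 = 1.209681e-04 /yr
t = -ln(A/A0) / lambda
t = -ln(0.492) / 1.209681e-04
t = 5863.3 yr

5863.3


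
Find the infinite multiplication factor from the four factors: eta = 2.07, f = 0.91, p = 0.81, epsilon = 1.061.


k_inf = eta * f * p * epsilon
k_inf = 2.07 * 0.91 * 0.81 * 1.061
k_inf = 1.6189

1.6189


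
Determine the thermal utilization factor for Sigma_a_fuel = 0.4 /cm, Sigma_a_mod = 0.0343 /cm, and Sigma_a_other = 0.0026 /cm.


f = Sigma_a_fuel / (Sigma_a_fuel + Sigma_a_mod + Sigma_a_other)
f = 0.4 / (0.4 + 0.0343 + 0.0026)
f = 0.91554

0.91554


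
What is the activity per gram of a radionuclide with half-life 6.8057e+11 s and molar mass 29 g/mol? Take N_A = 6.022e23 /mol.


lambda = ln(2) / t_half = ln(2) / 6.8057e+11 = 1.018480e-12 /s
SA = lambda * N_A / M
SA = 1.018480e-12 * 6.022e23 / 29
SA = 2.1149e+10 Bq/g

2.1149e+10


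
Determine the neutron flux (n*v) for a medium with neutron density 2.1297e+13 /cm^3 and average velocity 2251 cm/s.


phi = n * v
phi = 2.1297e+13 * 2251
phi = 4.7940e+16 /cm^2/s

4.7940e+16


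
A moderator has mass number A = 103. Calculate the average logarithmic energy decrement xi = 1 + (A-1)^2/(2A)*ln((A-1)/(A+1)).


xi = 1 + (A-1)^2/(2A) * ln((A-1)/(A+1))
xi = 1 + (103-1)^2/(2*103) * ln((103-1)/(103 +1))
xi = 0.019292

0.019292


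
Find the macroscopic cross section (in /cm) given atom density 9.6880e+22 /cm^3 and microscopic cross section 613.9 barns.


Sigma = N * sigma_barns * 1e-24
Sigma = 9.6880e+22 * 613.9 * 1e-24
Sigma = 59.475 /cm

59.475


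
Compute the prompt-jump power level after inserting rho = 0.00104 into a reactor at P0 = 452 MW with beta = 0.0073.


P1/P0 = beta / (beta - rho)
P1/P0 = 0.0073 / (0.0073 - 0.00104) = 1.166134
P1 = 452 * 1.166134 = 527.09 MW

527.09


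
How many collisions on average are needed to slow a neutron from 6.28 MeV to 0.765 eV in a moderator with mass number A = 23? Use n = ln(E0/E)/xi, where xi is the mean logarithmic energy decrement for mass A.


xi = 1 + (A-1)^2/(2A)*ln((A-1)/(A+1)) = 0.08448899 (for A = 23)
n = ln(E0/E) / xi
n = ln(6.28e6 / 0.765) / 0.08448899
n = ln(8.209150e+06) / 0.08448899 = 188.44

188.44


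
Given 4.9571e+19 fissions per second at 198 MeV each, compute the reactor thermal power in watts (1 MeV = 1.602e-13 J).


P = fission_rate * E_MeV * 1.602e-13
P = 4.9571e+19 * 198 * 1.602e-13
P = 1.5724e+09 W

1.5724e+09


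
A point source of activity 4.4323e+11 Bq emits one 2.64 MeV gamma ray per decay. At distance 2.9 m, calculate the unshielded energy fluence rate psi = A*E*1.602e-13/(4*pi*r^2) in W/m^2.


psi = A * E * 1.602e-13 / (4*pi*r^2)
psi = 4.4323e+11 * 2.64 * 1.602e-13 / (4*pi*2.9^2)
psi = 0.0017737 W/m^2

0.0017737


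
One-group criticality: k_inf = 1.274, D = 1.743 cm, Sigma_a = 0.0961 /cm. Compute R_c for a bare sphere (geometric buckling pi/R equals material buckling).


L^2 = D / Sigma_a = 1.743 / 0.0961 = 18.13736 cm^2
B_m^2 = (k_inf - 1) / L^2 = (1.274 - 1) / 18.13736 = 0.01510694 /cm^2
For a bare sphere: B_g = pi/R, so R_c = pi / sqrt(B_m^2)
R_c = pi / sqrt(0.01510694) = 25.560 cm

25.560


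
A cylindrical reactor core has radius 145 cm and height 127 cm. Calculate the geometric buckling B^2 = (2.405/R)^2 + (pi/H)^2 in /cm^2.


B^2 = (2.405/R)^2 + (pi/H)^2
B^2 = (2.405/145)^2 + (pi/127)^2
B^2 = 8.8702e-04 /cm^2

8.8702e-04


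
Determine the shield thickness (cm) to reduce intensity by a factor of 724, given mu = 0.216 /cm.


x = ln(factor) / mu
x = ln(724) / 0.216
x = 30.485 cm

30.485


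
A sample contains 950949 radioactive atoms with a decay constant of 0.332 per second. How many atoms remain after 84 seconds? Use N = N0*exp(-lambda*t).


N = N0 * exp(-lambda * t)
N = 950949 * exp(-0.332 * 84)
N = 7.3545e-07

7.3545e-07


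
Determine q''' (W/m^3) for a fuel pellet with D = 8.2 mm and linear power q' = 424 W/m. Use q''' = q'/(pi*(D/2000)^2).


r = D / 2 / 1000 = 8.2 / 2 / 1000 = 0.0041 m
q''' = q' / (pi * r^2)
q''' = 424 / (pi * 0.0041^2)
q''' = 8.0288e+06 W/m^3

8.0288e+06


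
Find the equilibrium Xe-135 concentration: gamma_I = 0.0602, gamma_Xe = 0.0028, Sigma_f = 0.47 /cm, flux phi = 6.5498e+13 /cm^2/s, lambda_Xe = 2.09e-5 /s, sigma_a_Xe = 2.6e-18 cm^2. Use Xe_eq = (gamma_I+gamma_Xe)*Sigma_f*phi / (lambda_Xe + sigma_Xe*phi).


Xe_eq = (gamma_I + gamma_Xe) * Sigma_f * phi / (lambda_Xe + sigma_Xe * phi)
Numerator = (0.0602 + 0.0028) * 0.47 * 6.5498e+13 = 1.939396e+12
Denominator = 2.09e-5 + 2.6e-18 * 6.5498e+13 = 1.911948e-04
Xe_eq = 1.939396e+12 / 1.911948e-04 = 1.0144e+16 /cm^3

1.0144e+16


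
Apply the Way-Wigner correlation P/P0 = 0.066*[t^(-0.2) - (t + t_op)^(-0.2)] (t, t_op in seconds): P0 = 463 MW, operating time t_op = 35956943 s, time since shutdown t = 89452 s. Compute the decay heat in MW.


P/P0 = 0.066 * [t^(-0.2) - (t + t_op)^(-0.2)]
P/P0 = 0.066 * [89452^(-0.2) - (89452 + 35956943)^(-0.2)]
P/P0 = 0.066 * [0.1022544 - 0.03080546] = 0.004715630
P = 463 * 0.004715630 = 2.1833 MW

2.1833


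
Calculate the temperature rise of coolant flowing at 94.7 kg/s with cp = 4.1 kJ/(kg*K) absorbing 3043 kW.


dT = Q / (m_dot * cp)
dT = 3043 / (94.7 * 4.1)
dT = 7.8373 C

7.8373


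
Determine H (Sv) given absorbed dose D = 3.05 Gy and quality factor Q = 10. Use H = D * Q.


H = D * Q
H = 3.05 * 10
H = 30.500 Sv

30.500


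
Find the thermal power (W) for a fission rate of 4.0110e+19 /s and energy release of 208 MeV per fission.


P = fission_rate * E_MeV * 1.602e-13
P = 4.0110e+19 * 208 * 1.602e-13
P = 1.3365e+09 W

1.3365e+09


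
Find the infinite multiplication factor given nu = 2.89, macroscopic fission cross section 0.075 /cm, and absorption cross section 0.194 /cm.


k_inf = nu * Sigma_f / Sigma_a
k_inf = 2.89 * 0.075 / 0.194
k_inf = 1.1173

1.1173


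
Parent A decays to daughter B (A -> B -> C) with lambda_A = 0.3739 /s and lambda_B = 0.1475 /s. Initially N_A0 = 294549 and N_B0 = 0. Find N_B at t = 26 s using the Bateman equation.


N_B(t) = lambda_A * N_A0 / (lambda_B - lambda_A) * [exp(-lambda_A*t) - exp(-lambda_B*t)]
exp(-0.3739*26) = 5.998596e-05; exp(-0.1475*26) = 0.02160134
N_B = 0.3739 * 294549 / (0.1475 - 0.3739) * (5.998596e-05 - 0.02160134)
N_B = 10479

10479


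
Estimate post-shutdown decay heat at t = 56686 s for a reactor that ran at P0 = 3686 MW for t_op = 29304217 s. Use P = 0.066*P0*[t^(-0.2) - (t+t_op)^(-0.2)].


P/P0 = 0.066 * [t^(-0.2) - (t + t_op)^(-0.2)]
P/P0 = 0.066 * [56686^(-0.2) - (56686 + 29304217)^(-0.2)]
P/P0 = 0.066 * [0.1120224 - 0.03209565] = 0.005275165
P = 3686 * 0.005275165 = 19.444 MW

19.444


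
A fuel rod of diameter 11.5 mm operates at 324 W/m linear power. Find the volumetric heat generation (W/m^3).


r = D / 2 / 1000 = 11.5 / 2 / 1000 = 0.00575 m
q''' = q' / (pi * r^2)
q''' = 324 / (pi * 0.00575^2)
q''' = 3.1193e+06 W/m^3

3.1193e+06


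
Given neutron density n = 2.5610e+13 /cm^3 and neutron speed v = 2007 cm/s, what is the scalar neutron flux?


phi = n * v
phi = 2.5610e+13 * 2007
phi = 5.1399e+16 /cm^2/s

5.1399e+16


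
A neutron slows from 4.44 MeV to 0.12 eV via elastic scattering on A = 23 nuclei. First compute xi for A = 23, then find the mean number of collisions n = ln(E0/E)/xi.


xi = 1 + (A-1)^2/(2A)*ln((A-1)/(A+1)) = 0.08448899 (for A = 23)
n = ln(E0/E) / xi
n = ln(4.44e6 / 0.12) / 0.08448899
n = ln(3.700000e+07) / 0.08448899 = 206.26

206.26


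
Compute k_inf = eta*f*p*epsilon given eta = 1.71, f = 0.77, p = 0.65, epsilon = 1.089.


k_inf = eta * f * p * epsilon
k_inf = 1.71 * 0.77 * 0.65 * 1.089
k_inf = 0.93203

0.93203


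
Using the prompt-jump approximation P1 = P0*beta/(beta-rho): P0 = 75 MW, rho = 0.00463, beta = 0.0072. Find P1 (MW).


P1/P0 = beta / (beta - rho)
P1/P0 = 0.0072 / (0.0072 - 0.00463) = 2.801556
P1 = 75 * 2.801556 = 210.12 MW

210.12


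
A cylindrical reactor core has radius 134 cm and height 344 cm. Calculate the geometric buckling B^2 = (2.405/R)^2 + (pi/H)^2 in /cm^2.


B^2 = (2.405/R)^2 + (pi/H)^2
B^2 = (2.405/134)^2 + (pi/344)^2
B^2 = 4.0553e-04 /cm^2

4.0553e-04


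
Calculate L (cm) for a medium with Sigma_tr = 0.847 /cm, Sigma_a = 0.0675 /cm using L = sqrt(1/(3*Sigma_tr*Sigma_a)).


D = 1 / (3 * Sigma_tr) = 1 / (3 * 0.847) = 0.3935458 cm
L = sqrt(D / Sigma_a)
L = sqrt(0.3935458 / 0.0675)
L = 2.4146 cm

2.4146


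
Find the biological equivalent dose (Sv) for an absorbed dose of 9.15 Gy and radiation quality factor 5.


H = D * Q
H = 9.15 * 5
H = 45.750 Sv

45.750


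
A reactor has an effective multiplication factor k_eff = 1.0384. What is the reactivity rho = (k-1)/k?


rho = (k_eff - 1) / k_eff
rho = (1.0384 - 1) / 1.0384
rho = 0.036980

0.036980


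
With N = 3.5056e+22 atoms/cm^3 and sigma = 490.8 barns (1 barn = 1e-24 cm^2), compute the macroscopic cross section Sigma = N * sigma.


Sigma = N * sigma_barns * 1e-24
Sigma = 3.5056e+22 * 490.8 * 1e-24
Sigma = 17.205 /cm

17.205


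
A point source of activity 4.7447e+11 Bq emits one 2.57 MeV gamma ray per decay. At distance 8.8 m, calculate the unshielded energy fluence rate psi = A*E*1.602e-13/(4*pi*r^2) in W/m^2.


psi = A * E * 1.602e-13 / (4*pi*r^2)
psi = 4.7447e+11 * 2.57 * 1.602e-13 / (4*pi*8.8^2)
psi = 2.0074e-04 W/m^2

2.0074e-04


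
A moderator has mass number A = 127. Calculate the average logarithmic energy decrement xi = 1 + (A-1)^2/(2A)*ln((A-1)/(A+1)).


xi = 1 + (A-1)^2/(2A) * ln((A-1)/(A+1))
xi = 1 + (127-1)^2/(2*127) * ln((127-1)/(127 +1))
xi = 0.015666

0.015666


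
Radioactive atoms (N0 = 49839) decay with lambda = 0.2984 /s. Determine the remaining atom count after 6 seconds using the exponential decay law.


N = N0 * exp(-lambda * t)
N = 49839 * exp(-0.2984 * 6)
N = 8317.8

8317.8


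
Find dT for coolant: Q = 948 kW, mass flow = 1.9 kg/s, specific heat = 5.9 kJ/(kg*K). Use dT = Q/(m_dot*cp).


dT = Q / (m_dot * cp)
dT = 948 / (1.9 * 5.9)
dT = 84.567 C

84.567


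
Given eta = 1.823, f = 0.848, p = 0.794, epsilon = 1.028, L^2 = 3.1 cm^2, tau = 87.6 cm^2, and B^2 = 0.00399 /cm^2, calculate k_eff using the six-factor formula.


k_inf = eta*f*p*eps = 1.823*0.848*0.794*1.028 = 1.261816
P_TNL = 1/(1 + L^2*B^2) = 1/(1 + 3.1*0.00399) = 0.9877821
P_FNL = exp(-B^2*tau) = exp(-0.00399*87.6) = 0.7050236
k_eff = k_inf * P_TNL * P_FNL = 1.261816 * 0.9877821 * 0.7050236
k_eff = 0.87874

0.87874


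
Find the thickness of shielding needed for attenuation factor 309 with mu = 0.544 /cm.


x = ln(factor) / mu
x = ln(309) / 0.544
x = 10.539 cm

10.539


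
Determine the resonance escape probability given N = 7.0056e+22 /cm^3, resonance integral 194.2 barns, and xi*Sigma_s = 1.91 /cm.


p = exp(-N * I * 1e-24 / (xi*Sigma_s))
p = exp(-7.0056e+22 * 194.2 * 1e-24 / 1.91)
p = 8.0637e-04

8.0637e-04


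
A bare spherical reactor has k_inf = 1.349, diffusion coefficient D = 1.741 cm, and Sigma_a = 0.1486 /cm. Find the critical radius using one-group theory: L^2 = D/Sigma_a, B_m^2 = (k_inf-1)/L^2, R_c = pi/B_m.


L^2 = D / Sigma_a = 1.741 / 0.1486 = 11.71602 cm^2
B_m^2 = (k_inf - 1) / L^2 = (1.349 - 1) / 11.71602 = 0.02978827 /cm^2
For a bare sphere: B_g = pi/R, so R_c = pi / sqrt(B_m^2)
R_c = pi / sqrt(0.02978827) = 18.202 cm

18.202


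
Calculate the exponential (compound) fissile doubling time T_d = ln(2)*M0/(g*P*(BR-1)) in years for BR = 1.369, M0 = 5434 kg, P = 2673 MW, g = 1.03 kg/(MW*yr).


Breeding gain G = BR - 1 = 1.369 - 1 = 0.369
Fissile production rate = g * P * G = 1.03 * 2673 * 0.369 = 1015.92711 kg/yr
T_d = ln(2) * M0 / (g * P * G)
T_d = ln(2) * 5434 / 1015.92711 = 3.7075 yr

3.7075


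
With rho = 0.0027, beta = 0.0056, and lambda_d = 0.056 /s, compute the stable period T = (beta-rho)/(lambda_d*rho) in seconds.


T = (beta - rho) / (lambda_d * rho)
T = (0.0056 - 0.0027) / (0.056 * 0.0027)
T = 19.180 s

19.180


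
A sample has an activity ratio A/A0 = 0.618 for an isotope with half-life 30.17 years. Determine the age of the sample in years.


lambda = ln(2) / t_half = ln(2) / 30.17 = 0.02297472 /yr
t = -ln(A/A0) / lambda
t = -ln(0.618) / 0.02297472
t = 20.948 yr

20.948


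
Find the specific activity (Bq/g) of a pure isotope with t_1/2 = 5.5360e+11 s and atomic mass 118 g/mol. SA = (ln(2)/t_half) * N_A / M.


lambda = ln(2) / t_half = ln(2) / 5.5360e+11 = 1.252072e-12 /s
SA = lambda * N_A / M
SA = 1.252072e-12 * 6.022e23 / 118
SA = 6.3898e+09 Bq/g

6.3898e+09


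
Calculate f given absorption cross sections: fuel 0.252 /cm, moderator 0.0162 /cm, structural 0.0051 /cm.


f = Sigma_a_fuel / (Sigma_a_fuel + Sigma_a_mod + Sigma_a_other)
f = 0.252 / (0.252 + 0.0162 + 0.0051)
f = 0.92206

0.92206


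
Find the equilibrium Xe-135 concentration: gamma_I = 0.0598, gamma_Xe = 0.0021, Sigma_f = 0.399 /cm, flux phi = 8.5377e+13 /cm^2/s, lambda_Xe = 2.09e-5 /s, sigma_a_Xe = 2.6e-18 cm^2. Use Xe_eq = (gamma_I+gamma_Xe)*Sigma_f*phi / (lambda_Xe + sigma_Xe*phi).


Xe_eq = (gamma_I + gamma_Xe) * Sigma_f * phi / (lambda_Xe + sigma_Xe * phi)
Numerator = (0.0598 + 0.0021) * 0.399 * 8.5377e+13 = 2.108650e+12
Denominator = 2.09e-5 + 2.6e-18 * 8.5377e+13 = 2.428802e-04
Xe_eq = 2.108650e+12 / 2.428802e-04 = 8.6819e+15 /cm^3

8.6819e+15


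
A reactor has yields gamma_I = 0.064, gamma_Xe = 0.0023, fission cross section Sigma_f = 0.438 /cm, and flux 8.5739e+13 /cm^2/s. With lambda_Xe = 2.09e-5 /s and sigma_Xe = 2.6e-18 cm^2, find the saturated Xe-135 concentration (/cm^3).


Xe_eq = (gamma_I + gamma_Xe) * Sigma_f * phi / (lambda_Xe + sigma_Xe * phi)
Numerator = (0.064 + 0.0023) * 0.438 * 8.5739e+13 = 2.489809e+12
Denominator = 2.09e-5 + 2.6e-18 * 8.5739e+13 = 2.438214e-04
Xe_eq = 2.489809e+12 / 2.438214e-04 = 1.0212e+16 /cm^3

1.0212e+16


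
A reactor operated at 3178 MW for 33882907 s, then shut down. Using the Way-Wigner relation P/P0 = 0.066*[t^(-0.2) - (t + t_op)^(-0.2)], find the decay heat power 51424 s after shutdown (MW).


P/P0 = 0.066 * [t^(-0.2) - (t + t_op)^(-0.2)]
P/P0 = 0.066 * [51424^(-0.2) - (51424 + 33882907)^(-0.2)]
P/P0 = 0.066 * [0.1142265 - 0.03117972] = 0.005481087
P = 3178 * 0.005481087 = 17.419 MW

17.419


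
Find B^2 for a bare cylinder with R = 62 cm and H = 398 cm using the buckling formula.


B^2 = (2.405/R)^2 + (pi/H)^2
B^2 = (2.405/62)^2 + (pi/398)^2
B^2 = 0.0015670 /cm^2

0.0015670


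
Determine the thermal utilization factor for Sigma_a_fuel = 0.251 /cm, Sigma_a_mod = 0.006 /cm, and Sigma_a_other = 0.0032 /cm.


f = Sigma_a_fuel / (Sigma_a_fuel + Sigma_a_mod + Sigma_a_other)
f = 0.251 / (0.251 + 0.006 + 0.0032)
f = 0.96464

0.96464


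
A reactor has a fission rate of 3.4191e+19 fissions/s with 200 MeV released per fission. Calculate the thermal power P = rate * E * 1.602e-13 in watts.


P = fission_rate * E_MeV * 1.602e-13
P = 3.4191e+19 * 200 * 1.602e-13
P = 1.0955e+09 W

1.0955e+09


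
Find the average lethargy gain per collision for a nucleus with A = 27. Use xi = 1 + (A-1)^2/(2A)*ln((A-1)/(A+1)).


xi = 1 + (A-1)^2/(2A) * ln((A-1)/(A+1))
xi = 1 + (27-1)^2/(2*27) * ln((27-1)/(27 +1))
xi = 0.072278

0.072278


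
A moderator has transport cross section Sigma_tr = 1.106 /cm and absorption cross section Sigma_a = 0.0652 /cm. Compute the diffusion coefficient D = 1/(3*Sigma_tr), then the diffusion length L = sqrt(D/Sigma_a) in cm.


D = 1 / (3 * Sigma_tr) = 1 / (3 * 1.106) = 0.3013864 cm
L = sqrt(D / Sigma_a)
L = sqrt(0.3013864 / 0.0652)
L = 2.1500 cm

2.1500


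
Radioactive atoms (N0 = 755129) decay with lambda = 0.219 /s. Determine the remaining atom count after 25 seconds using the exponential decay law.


N = N0 * exp(-lambda * t)
N = 755129 * exp(-0.219 * 25)
N = 3164.2

3164.2


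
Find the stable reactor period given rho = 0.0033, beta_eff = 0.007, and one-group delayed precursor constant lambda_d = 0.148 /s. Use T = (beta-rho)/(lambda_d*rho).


T = (beta - rho) / (lambda_d * rho)
T = (0.007 - 0.0033) / (0.148 * 0.0033)
T = 7.5758 s

7.5758


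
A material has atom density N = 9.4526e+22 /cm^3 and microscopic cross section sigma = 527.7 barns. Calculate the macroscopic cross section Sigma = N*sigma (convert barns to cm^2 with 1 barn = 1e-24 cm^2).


Sigma = N * sigma_barns * 1e-24
Sigma = 9.4526e+22 * 527.7 * 1e-24
Sigma = 49.881 /cm

49.881


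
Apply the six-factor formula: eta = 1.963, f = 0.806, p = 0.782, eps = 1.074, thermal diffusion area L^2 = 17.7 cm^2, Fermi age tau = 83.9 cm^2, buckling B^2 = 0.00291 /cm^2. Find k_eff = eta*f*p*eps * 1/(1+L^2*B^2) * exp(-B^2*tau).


k_inf = eta*f*p*eps = 1.963*0.806*0.782*1.074 = 1.328821
P_TNL = 1/(1 + L^2*B^2) = 1/(1 + 17.7*0.00291) = 0.9510160
P_FNL = exp(-B^2*tau) = exp(-0.00291*83.9) = 0.7833709
k_eff = k_inf * P_TNL * P_FNL = 1.328821 * 0.9510160 * 0.7833709
k_eff = 0.98997

0.98997


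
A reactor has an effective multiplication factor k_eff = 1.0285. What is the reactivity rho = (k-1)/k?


rho = (k_eff - 1) / k_eff
rho = (1.0285 - 1) / 1.0285
rho = 0.027710

0.027710


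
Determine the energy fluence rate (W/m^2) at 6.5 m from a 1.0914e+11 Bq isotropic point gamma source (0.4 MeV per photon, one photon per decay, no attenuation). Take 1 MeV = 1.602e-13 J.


psi = A * E * 1.602e-13 / (4*pi*r^2)
psi = 1.0914e+11 * 0.4 * 1.602e-13 / (4*pi*6.5^2)
psi = 1.3173e-05 W/m^2

1.3173e-05


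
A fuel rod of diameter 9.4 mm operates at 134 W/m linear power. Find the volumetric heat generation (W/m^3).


r = D / 2 / 1000 = 9.4 / 2 / 1000 = 0.0047 m
q''' = q' / (pi * r^2)
q''' = 134 / (pi * 0.0047^2)
q''' = 1.9309e+06 W/m^3

1.9309e+06


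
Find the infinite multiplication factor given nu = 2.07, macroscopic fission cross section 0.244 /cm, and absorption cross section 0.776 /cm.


k_inf = nu * Sigma_f / Sigma_a
k_inf = 2.07 * 0.244 / 0.776
k_inf = 0.65088

0.65088


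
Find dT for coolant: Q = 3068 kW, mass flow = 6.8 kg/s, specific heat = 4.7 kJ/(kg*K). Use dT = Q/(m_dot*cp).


dT = Q / (m_dot * cp)
dT = 3068 / (6.8 * 4.7)
dT = 95.995 C

95.995


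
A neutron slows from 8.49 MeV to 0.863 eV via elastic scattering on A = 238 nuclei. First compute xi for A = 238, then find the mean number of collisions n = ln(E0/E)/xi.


xi = 1 + (A-1)^2/(2A)*ln((A-1)/(A+1)) = 0.008379872 (for A = 238)
n = ln(E0/E) / xi
n = ln(8.49e6 / 0.863) / 0.008379872
n = ln(9.837775e+06) / 0.008379872 = 1921.5

1921.5


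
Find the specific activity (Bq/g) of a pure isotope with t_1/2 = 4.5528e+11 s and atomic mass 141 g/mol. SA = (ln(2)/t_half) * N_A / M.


lambda = ln(2) / t_half = ln(2) / 4.5528e+11 = 1.522463e-12 /s
SA = lambda * N_A / M
SA = 1.522463e-12 * 6.022e23 / 141
SA = 6.5023e+09 Bq/g

6.5023e+09


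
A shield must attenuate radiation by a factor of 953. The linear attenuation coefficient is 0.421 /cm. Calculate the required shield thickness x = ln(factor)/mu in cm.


x = ln(factor) / mu
x = ln(953) / 0.421
x = 16.294 cm

16.294


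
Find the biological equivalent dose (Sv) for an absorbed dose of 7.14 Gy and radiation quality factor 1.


H = D * Q
H = 7.14 * 1
H = 7.1400 Sv

7.1400


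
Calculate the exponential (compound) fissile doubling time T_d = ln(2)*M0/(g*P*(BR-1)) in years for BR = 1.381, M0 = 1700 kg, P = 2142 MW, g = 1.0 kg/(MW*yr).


Breeding gain G = BR - 1 = 1.381 - 1 = 0.381
Fissile production rate = g * P * G = 1.0 * 2142 * 0.381 = 816.102 kg/yr
T_d = ln(2) * M0 / (g * P * G)
T_d = ln(2) * 1700 / 816.102 = 1.4439 yr

1.4439
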